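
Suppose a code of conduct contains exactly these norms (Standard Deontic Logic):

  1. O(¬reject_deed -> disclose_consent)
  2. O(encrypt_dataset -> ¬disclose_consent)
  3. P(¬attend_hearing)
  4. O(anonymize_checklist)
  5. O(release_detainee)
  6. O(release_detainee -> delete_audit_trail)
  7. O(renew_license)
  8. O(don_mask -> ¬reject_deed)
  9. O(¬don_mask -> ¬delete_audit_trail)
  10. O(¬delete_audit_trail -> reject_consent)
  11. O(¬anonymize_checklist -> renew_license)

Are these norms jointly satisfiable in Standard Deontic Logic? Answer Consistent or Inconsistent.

Premise 11 is O(¬anonymize_checklist -> renew_license); even if O(renew_license) held, inferring O(¬anonymize_checklist) would be affirming the consequent — invalid.
So O(¬anonymize_checklist) is not derivable, and the apparent clash with O(anonymize_checklist) does not arise.
A world satisfying every obligation exists (e.g. anonymize_checklist=true, attend_hearing=false, delete_audit_trail=true, disclose_consent=true, don_mask=true, encrypt_dataset=false, reject_consent=false, reject_deed=false, release_detainee=true, renew_license=true); no atom is both obligatory and forbidden, so the set is consistent.

Consistent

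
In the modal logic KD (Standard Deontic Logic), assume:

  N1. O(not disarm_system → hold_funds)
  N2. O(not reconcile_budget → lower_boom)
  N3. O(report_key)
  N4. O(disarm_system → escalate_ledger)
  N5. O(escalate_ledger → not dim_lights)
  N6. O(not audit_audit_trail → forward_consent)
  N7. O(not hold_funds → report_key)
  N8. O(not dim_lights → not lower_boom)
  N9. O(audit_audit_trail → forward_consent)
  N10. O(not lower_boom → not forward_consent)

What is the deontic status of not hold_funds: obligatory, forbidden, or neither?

Premises 9 and 6 are O(audit_audit_trail → forward_consent) and O(not audit_audit_trail → forward_consent); every ideal world satisfies audit_audit_trail or not audit_audit_trail, so in either case forward_consent holds — hence O(forward_consent).
Premise 10 is O(not lower_boom → not forward_consent); contrapositively O(forward_consent → lower_boom). Since O(forward_consent) holds, K gives O(lower_boom).
Premise 8, O(not dim_lights → not lower_boom), contraposes to O(lower_boom → dim_lights); with O(lower_boom) we get O(dim_lights).
The contrapositive of premise 5 (O(escalate_ledger → not dim_lights)) is O(dim_lights → not escalate_ledger), and O(dim_lights) is already established, so O(not escalate_ledger).
Premise 4 is O(disarm_system → escalate_ledger); contrapositively O(not escalate_ledger → not disarm_system). Since O(not escalate_ledger) holds, K gives O(not disarm_system).
Premise 1 is O(not disarm_system → hold_funds); since O(not disarm_system), deontic closure gives O(hold_funds).
Premises 2, 3, 7 do not contribute to this derivation.
Thus O(hold_funds), which is F(not hold_funds): not hold_funds is forbidden.

Forbidden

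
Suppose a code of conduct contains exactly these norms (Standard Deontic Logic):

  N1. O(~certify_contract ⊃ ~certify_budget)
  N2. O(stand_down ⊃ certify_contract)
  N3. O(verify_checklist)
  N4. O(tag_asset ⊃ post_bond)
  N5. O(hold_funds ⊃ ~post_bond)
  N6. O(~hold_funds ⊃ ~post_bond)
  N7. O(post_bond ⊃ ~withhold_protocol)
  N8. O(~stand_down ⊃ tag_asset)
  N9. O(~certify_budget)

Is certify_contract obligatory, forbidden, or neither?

Obligatory

Premises 5 and 6 are O(hold_funds ⊃ ~post_bond) and O(~hold_funds ⊃ ~post_bond); every ideal world satisfies hold_funds or ~hold_funds, so in either case ~post_bond holds — hence O(~post_bond).
Premise 4, O(tag_asset ⊃ post_bond), contraposes to O(~post_bond ⊃ ~tag_asset); with O(~post_bond) we get O(~tag_asset).
The contrapositive of premise 8 (O(~stand_down ⊃ tag_asset)) is O(~tag_asset ⊃ stand_down), and O(~tag_asset) is already established, so O(stand_down).
With premise 2, O(stand_down ⊃ certify_contract), the K-axiom yields O(certify_contract).
Premises 1, 3, 7, 9 do not contribute to this derivation.
Hence certify_contract is obligatory.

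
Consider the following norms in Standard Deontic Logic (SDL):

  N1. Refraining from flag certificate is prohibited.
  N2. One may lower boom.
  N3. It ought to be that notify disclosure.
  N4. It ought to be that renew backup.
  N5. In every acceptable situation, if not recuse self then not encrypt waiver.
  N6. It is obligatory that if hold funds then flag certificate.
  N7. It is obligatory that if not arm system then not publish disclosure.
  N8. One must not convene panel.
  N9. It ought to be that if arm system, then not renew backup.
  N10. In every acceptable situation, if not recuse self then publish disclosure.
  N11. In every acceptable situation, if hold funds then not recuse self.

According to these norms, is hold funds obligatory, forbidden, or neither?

Premise 4 gives O(renew_backup).
The contrapositive of premise 9 (O(arm_system → ¬renew_backup)) is O(renew_backup → ¬arm_system), and O(renew_backup) is already established, so O(¬arm_system).
Applying K to premise 7 (O(¬arm_system → ¬publish_disclosure)) and O(¬arm_system) yields O(¬publish_disclosure).
Premise 10 is O(¬recuse_self → publish_disclosure); contrapositively O(¬publish_disclosure → recuse_self). Since O(¬publish_disclosure) holds, K gives O(recuse_self).
Premise 11, O(hold_funds → ¬recuse_self), contraposes to O(recuse_self → ¬hold_funds); with O(recuse_self) we get O(¬hold_funds).
Premises 1, 2, 3, 5, 6, 8 do not contribute to this derivation.
Thus O(¬hold_funds), which is F(hold_funds): hold_funds is forbidden.

Forbidden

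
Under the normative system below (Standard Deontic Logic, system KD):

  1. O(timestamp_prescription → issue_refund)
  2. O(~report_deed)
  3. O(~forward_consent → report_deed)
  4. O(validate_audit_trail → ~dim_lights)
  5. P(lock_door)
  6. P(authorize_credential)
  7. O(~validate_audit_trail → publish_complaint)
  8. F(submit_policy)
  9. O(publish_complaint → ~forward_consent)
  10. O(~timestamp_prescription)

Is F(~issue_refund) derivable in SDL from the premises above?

No

Premise 1 is O(timestamp_prescription → issue_refund), but O(timestamp_prescription) is not derivable from the premises, so it does not yield O(issue_refund).
No other premise forces O(issue_refund). An ideal world satisfying every premise can still have ~issue_refund true, so F(~issue_refund) is not derivable.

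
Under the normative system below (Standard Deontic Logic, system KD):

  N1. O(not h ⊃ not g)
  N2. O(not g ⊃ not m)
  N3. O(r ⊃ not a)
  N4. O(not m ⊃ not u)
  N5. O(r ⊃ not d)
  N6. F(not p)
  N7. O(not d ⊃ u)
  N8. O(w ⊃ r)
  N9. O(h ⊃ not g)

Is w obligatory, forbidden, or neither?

Forbidden

By case analysis on h: premise 9 gives O(h ⊃ not g) and premise 1 gives O(not h ⊃ not g), so O(not g) either way.
Premise 2 is O(not g ⊃ not m); since O(not g), deontic closure gives O(not m).
Premise 4 is O(not m ⊃ not u); since O(not m), deontic closure gives O(not u).
Premise 7 is O(not d ⊃ u); contrapositively O(not u ⊃ d). Since O(not u) holds, K gives O(d).
Premise 5, O(r ⊃ not d), contraposes to O(d ⊃ not r); with O(d) we get O(not r).
Premise 8 is O(w ⊃ r); contrapositively O(not r ⊃ not w). Since O(not r) holds, K gives O(not w).
Premises 3, 6 do not contribute to this derivation.
Thus O(not w), which is F(w): w is forbidden.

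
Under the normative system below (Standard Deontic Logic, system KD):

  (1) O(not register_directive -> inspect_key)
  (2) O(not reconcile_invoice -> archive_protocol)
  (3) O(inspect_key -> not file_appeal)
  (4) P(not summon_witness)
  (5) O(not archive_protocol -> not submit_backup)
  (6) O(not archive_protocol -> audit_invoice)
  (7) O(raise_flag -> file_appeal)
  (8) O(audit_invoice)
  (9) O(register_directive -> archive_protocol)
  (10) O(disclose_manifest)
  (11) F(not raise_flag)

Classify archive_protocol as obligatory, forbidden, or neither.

F(not raise_flag) at premise 11 means O(raise_flag).
From O(raise_flag) and premise 7, O(raise_flag -> file_appeal), we obtain O(file_appeal).
Premise 3, O(inspect_key -> not file_appeal), contraposes to O(file_appeal -> not inspect_key); with O(file_appeal) we get O(not inspect_key).
The contrapositive of premise 1 (O(not register_directive -> inspect_key)) is O(not inspect_key -> register_directive), and O(not inspect_key) is already established, so O(register_directive).
Premise 9 is O(register_directive -> archive_protocol); since O(register_directive), deontic closure gives O(archive_protocol).
Premises 2, 4, 5, 6, 8, 10 do not contribute to this derivation.
Hence archive_protocol is obligatory.

Obligatory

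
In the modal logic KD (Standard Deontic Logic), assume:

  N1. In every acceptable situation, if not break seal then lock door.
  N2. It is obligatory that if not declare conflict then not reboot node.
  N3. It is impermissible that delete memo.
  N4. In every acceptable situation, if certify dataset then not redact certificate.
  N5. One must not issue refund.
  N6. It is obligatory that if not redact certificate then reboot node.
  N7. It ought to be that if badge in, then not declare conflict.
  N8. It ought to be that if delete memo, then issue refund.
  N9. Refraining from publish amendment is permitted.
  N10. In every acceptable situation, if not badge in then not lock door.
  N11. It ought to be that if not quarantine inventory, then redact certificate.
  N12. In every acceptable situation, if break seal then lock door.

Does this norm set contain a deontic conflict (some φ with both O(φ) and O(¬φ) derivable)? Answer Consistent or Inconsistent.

Consistent

Premise 8 is O(delete_memo → issue_refund), but O(delete_memo) is not derivable from the premises, so it does not yield O(issue_refund).
So O(issue_refund) is not derivable, and the apparent clash with O(¬issue_refund) does not arise.
A world satisfying every obligation exists (e.g. badge_in=true, break_seal=false, certify_dataset=false, declare_conflict=false, delete_memo=false, issue_refund=false, lock_door=true, publish_amendment=false, quarantine_inventory=false, reboot_node=false, redact_certificate=true); no atom is both obligatory and forbidden, so the set is consistent.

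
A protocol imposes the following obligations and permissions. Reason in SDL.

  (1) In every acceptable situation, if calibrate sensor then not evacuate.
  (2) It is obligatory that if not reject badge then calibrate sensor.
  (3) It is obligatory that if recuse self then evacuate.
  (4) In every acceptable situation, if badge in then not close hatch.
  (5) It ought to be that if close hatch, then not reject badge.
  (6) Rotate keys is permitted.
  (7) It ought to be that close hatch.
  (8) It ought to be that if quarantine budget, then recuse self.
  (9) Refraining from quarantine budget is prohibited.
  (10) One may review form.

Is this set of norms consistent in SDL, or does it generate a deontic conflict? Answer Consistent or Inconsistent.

Premise 9 is F(¬quarantine_budget), i.e. O(quarantine_budget).
With premise 8, O(quarantine_budget → recuse_self), the K-axiom yields O(recuse_self).
From O(recuse_self) and premise 3, O(recuse_self → evacuate), we obtain O(evacuate).
Premise 1 is O(calibrate_sensor → ¬evacuate); contrapositively O(evacuate → ¬calibrate_sensor). Since O(evacuate) holds, K gives O(¬calibrate_sensor).
The contrapositive of premise 2 (O(¬reject_badge → calibrate_sensor)) is O(¬calibrate_sensor → reject_badge), and O(¬calibrate_sensor) is already established, so O(reject_badge).
Premise 5 is O(close_hatch → ¬reject_badge); contrapositively O(reject_badge → ¬close_hatch). Since O(reject_badge) holds, K gives O(¬close_hatch).
But premise 7 directly asserts O(close_hatch).
We now have both O(¬close_hatch) and O(close_hatch) — close_hatch is simultaneously obligatory and forbidden, violating the D-axiom.

Inconsistent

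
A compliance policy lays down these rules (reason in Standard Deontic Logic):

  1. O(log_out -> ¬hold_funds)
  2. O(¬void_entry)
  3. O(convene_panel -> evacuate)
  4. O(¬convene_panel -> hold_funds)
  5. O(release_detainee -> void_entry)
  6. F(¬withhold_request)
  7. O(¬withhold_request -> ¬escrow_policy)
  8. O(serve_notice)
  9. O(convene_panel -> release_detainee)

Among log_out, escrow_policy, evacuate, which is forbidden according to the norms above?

log_out

Premise 2 states O(¬void_entry) outright.
The contrapositive of premise 5 (O(release_detainee -> void_entry)) is O(¬void_entry -> ¬release_detainee), and O(¬void_entry) is already established, so O(¬release_detainee).
The contrapositive of premise 9 (O(convene_panel -> release_detainee)) is O(¬release_detainee -> ¬convene_panel), and O(¬release_detainee) is already established, so O(¬convene_panel).
Premise 4 is O(¬convene_panel -> hold_funds); since O(¬convene_panel), deontic closure gives O(hold_funds).
Premise 1 is O(log_out -> ¬hold_funds); contrapositively O(hold_funds -> ¬log_out). Since O(hold_funds) holds, K gives O(¬log_out).
So O(¬log_out) holds, i.e. log_out is forbidden. None of the other listed options is forbidden under the premises.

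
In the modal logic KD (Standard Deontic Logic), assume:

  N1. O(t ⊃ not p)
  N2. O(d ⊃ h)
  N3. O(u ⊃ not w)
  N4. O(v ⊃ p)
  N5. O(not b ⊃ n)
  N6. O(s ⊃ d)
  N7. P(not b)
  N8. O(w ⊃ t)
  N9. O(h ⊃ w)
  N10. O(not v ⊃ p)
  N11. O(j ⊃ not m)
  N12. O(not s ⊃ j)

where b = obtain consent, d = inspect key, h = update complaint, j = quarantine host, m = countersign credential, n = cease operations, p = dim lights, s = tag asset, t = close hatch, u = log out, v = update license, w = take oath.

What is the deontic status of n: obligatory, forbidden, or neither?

Neither

Premise 5 is O(not b ⊃ n), but O(not b) is not derivable from the premises (the permission P(not b) asserts only not O(b), not O(not b)), so it does not yield O(n).
No premise or chain of K-axiom applications forces O(n), and none forces O(not n). So n is neither obligatory nor forbidden under these norms.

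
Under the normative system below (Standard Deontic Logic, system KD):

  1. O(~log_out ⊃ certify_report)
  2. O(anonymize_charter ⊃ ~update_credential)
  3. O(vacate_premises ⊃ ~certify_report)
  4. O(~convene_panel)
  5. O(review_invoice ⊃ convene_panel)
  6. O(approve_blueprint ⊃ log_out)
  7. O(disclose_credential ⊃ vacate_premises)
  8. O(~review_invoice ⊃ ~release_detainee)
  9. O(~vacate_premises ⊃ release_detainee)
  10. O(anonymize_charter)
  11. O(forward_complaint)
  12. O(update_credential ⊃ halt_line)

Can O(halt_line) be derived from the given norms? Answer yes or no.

No

Premise 12 is O(update_credential ⊃ halt_line), but O(update_credential) is not derivable from the premises, so it does not yield O(halt_line).
No other premise forces O(halt_line). An ideal world satisfying every premise can still have halt_line false, so O(halt_line) is not derivable.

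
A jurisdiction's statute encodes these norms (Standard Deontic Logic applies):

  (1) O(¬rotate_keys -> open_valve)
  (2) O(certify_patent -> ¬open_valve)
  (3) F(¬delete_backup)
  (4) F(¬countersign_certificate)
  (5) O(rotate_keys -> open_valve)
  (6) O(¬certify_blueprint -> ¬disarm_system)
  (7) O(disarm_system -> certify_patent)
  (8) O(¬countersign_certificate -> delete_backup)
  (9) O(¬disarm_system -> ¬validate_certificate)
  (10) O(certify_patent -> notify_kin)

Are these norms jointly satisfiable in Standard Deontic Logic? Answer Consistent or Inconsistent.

Consistent

Premise 8 is O(¬countersign_certificate -> delete_backup); even if O(delete_backup) held, inferring O(¬countersign_certificate) would be affirming the consequent — invalid.
So O(¬countersign_certificate) is not derivable, and the apparent clash with O(countersign_certificate) does not arise.
A world satisfying every obligation exists (e.g. certify_blueprint=false, certify_patent=false, countersign_certificate=true, delete_backup=true, disarm_system=false, notify_kin=false, open_valve=true, rotate_keys=false, validate_certificate=false); no atom is both obligatory and forbidden, so the set is consistent.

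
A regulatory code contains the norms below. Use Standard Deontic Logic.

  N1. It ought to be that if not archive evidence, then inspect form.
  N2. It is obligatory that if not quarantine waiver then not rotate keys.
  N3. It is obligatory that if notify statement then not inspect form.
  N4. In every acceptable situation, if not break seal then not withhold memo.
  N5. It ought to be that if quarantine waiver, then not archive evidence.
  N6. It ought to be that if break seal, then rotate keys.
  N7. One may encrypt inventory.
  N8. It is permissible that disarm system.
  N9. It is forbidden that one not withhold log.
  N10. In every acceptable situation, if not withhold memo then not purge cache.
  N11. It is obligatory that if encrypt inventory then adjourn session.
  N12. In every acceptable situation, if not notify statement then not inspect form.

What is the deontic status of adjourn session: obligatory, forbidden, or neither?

Neither

Premise 11 is O(encrypt_inventory → adjourn_session), but O(encrypt_inventory) is not derivable from the premises (the permission P(encrypt_inventory) asserts only ¬O(¬encrypt_inventory), not O(encrypt_inventory)), so it does not yield O(adjourn_session).
No premise or chain of K-axiom applications forces O(adjourn_session), and none forces O(¬adjourn_session). So adjourn_session is neither obligatory nor forbidden under these norms.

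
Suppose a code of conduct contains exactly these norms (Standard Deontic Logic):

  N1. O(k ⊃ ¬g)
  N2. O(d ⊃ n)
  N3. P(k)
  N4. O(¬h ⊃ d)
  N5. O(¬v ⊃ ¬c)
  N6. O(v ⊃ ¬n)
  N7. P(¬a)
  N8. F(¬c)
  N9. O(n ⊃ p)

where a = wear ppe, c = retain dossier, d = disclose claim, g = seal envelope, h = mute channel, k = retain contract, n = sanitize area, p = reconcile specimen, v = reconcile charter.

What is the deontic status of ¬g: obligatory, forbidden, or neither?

Premise 1 is O(k ⊃ ¬g), but O(k) is not derivable from the premises (the permission P(k) asserts only ¬O(¬k), not O(k)), so it does not yield O(¬g).
No premise or chain of K-axiom applications forces O(¬g), and none forces O(g). So ¬g is neither obligatory nor forbidden under these norms.

Neither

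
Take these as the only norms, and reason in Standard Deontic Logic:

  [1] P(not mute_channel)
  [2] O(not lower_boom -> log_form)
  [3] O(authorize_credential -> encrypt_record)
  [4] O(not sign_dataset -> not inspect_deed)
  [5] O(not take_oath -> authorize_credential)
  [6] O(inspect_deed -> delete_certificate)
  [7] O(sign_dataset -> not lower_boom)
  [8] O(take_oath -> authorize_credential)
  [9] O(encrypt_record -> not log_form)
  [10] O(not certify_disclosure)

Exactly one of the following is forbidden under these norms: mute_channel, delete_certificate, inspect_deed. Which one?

By case analysis on take_oath: premise 8 gives O(take_oath -> authorize_credential) and premise 5 gives O(not take_oath -> authorize_credential), so O(authorize_credential) either way.
Applying K to premise 3 (O(authorize_credential -> encrypt_record)) and O(authorize_credential) yields O(encrypt_record).
Premise 9 is O(encrypt_record -> not log_form); since O(encrypt_record), deontic closure gives O(not log_form).
Premise 2, O(not lower_boom -> log_form), contraposes to O(not log_form -> lower_boom); with O(not log_form) we get O(lower_boom).
Premise 7 is O(sign_dataset -> not lower_boom); contrapositively O(lower_boom -> not sign_dataset). Since O(lower_boom) holds, K gives O(not sign_dataset).
Applying K to premise 4 (O(not sign_dataset -> not inspect_deed)) and O(not sign_dataset) yields O(not inspect_deed).
So O(not inspect_deed) holds, i.e. inspect_deed is forbidden. None of the other listed options is forbidden under the premises.

inspect_deed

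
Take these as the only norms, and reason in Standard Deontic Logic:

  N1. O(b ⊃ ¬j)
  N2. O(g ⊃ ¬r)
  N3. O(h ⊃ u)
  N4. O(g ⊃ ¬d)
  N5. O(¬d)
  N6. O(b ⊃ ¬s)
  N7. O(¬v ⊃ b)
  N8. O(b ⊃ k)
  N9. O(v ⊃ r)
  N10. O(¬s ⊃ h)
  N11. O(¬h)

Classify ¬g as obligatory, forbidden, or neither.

Obligatory

Premise 11 states O(¬h) outright.
Premise 10 is O(¬s ⊃ h); contrapositively O(¬h ⊃ s). Since O(¬h) holds, K gives O(s).
The contrapositive of premise 6 (O(b ⊃ ¬s)) is O(s ⊃ ¬b), and O(s) is already established, so O(¬b).
Premise 7 is O(¬v ⊃ b); contrapositively O(¬b ⊃ v). Since O(¬b) holds, K gives O(v).
With premise 9, O(v ⊃ r), the K-axiom yields O(r).
The contrapositive of premise 2 (O(g ⊃ ¬r)) is O(r ⊃ ¬g), and O(r) is already established, so O(¬g).
Premises 1, 3, 4, 5, 8 do not contribute to this derivation.
Hence ¬g is obligatory.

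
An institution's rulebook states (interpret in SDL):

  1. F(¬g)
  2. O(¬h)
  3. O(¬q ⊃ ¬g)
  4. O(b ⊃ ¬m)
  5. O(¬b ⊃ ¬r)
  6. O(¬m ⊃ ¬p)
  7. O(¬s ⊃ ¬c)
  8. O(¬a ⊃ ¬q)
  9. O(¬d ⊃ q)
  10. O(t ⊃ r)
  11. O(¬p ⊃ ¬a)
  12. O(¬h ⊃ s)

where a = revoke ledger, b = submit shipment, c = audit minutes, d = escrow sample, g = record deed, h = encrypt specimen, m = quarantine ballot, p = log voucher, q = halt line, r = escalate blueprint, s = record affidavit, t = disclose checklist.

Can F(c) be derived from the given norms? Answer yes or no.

No

Premise 7 is O(¬s ⊃ ¬c), but O(¬s) is not derivable from the premises, so it does not yield O(¬c).
No other premise forces O(¬c). An ideal world satisfying every premise can still have c true, so F(c) is not derivable.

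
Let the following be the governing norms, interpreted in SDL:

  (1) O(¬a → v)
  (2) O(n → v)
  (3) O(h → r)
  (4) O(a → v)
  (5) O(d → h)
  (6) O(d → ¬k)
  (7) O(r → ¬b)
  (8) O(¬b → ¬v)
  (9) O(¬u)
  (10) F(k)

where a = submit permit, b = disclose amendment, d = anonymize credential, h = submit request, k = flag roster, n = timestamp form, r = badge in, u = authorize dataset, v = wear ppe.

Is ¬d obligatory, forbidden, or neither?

By case analysis on ¬a: premise 1 gives O(¬a → v) and premise 4 gives O(a → v), so O(v) either way.
Premise 8 is O(¬b → ¬v); contrapositively O(v → b). Since O(v) holds, K gives O(b).
The contrapositive of premise 7 (O(r → ¬b)) is O(b → ¬r), and O(b) is already established, so O(¬r).
Premise 3, O(h → r), contraposes to O(¬r → ¬h); with O(¬r) we get O(¬h).
The contrapositive of premise 5 (O(d → h)) is O(¬h → ¬d), and O(¬h) is already established, so O(¬d).
Premises 2, 6, 9, 10 do not contribute to this derivation.
Hence ¬d is obligatory.

Obligatory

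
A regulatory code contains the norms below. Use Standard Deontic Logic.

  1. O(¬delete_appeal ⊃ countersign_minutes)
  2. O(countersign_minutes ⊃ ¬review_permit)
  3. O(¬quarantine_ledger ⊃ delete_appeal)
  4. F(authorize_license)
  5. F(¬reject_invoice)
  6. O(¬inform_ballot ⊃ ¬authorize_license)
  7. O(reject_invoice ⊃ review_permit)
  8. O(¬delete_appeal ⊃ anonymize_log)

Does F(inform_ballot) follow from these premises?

Premise 6 is O(¬inform_ballot ⊃ ¬authorize_license); even if O(¬authorize_license) held, inferring O(¬inform_ballot) would be affirming the consequent — invalid.
No other premise forces O(¬inform_ballot). An ideal world satisfying every premise can still have inform_ballot true, so F(inform_ballot) is not derivable.

No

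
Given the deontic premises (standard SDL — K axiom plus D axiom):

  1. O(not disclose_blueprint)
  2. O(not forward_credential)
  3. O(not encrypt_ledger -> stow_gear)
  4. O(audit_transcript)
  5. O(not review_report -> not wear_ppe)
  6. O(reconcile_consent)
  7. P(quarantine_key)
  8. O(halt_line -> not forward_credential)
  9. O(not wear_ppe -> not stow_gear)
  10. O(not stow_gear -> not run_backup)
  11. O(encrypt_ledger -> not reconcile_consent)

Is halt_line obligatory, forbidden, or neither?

Premise 8 is O(halt_line -> not forward_credential); even if O(not forward_credential) held, inferring O(halt_line) would be affirming the consequent — invalid.
No premise or chain of K-axiom applications forces O(halt_line), and none forces O(not halt_line). So halt_line is neither obligatory nor forbidden under these norms.

Neither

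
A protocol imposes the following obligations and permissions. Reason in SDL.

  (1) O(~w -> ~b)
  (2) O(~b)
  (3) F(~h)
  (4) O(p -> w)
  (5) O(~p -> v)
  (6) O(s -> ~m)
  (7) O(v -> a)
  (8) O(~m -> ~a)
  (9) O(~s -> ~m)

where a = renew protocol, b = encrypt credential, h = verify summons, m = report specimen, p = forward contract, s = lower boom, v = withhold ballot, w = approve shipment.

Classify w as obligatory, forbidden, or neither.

Obligatory

Premises 9 and 6 are O(~s -> ~m) and O(s -> ~m); every ideal world satisfies ~s or s, so in either case ~m holds — hence O(~m).
Premise 8 is O(~m -> ~a); since O(~m), deontic closure gives O(~a).
The contrapositive of premise 7 (O(v -> a)) is O(~a -> ~v), and O(~a) is already established, so O(~v).
Premise 5 is O(~p -> v); contrapositively O(~v -> p). Since O(~v) holds, K gives O(p).
Premise 4 is O(p -> w); since O(p), deontic closure gives O(w).
Premises 1, 2, 3 do not contribute to this derivation.
Hence w is obligatory.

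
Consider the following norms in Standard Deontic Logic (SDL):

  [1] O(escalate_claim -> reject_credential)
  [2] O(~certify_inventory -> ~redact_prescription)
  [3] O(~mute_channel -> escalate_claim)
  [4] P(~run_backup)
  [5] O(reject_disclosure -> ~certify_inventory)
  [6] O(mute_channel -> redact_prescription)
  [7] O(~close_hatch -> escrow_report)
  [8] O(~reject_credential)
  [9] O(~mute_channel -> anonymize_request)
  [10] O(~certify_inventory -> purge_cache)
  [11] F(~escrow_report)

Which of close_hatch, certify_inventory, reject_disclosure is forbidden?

reject_disclosure

Premise 8 gives O(~reject_credential).
The contrapositive of premise 1 (O(escalate_claim -> reject_credential)) is O(~reject_credential -> ~escalate_claim), and O(~reject_credential) is already established, so O(~escalate_claim).
Premise 3 is O(~mute_channel -> escalate_claim); contrapositively O(~escalate_claim -> mute_channel). Since O(~escalate_claim) holds, K gives O(mute_channel).
Applying K to premise 6 (O(mute_channel -> redact_prescription)) and O(mute_channel) yields O(redact_prescription).
The contrapositive of premise 2 (O(~certify_inventory -> ~redact_prescription)) is O(redact_prescription -> certify_inventory), and O(redact_prescription) is already established, so O(certify_inventory).
Premise 5, O(reject_disclosure -> ~certify_inventory), contraposes to O(certify_inventory -> ~reject_disclosure); with O(certify_inventory) we get O(~reject_disclosure).
So O(~reject_disclosure) holds, i.e. reject_disclosure is forbidden. None of the other listed options is forbidden under the premises.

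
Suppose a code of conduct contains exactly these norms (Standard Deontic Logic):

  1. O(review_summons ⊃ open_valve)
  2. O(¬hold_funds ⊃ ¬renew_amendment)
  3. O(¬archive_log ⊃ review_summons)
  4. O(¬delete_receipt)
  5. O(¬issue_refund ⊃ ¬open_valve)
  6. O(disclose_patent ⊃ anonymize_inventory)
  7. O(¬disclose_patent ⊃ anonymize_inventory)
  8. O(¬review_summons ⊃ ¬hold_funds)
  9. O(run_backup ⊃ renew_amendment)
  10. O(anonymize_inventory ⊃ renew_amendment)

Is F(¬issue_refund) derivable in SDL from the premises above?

Premises 7 and 6 are O(¬disclose_patent ⊃ anonymize_inventory) and O(disclose_patent ⊃ anonymize_inventory); every ideal world satisfies ¬disclose_patent or disclose_patent, so in either case anonymize_inventory holds — hence O(anonymize_inventory).
With premise 10, O(anonymize_inventory ⊃ renew_amendment), the K-axiom yields O(renew_amendment).
The contrapositive of premise 2 (O(¬hold_funds ⊃ ¬renew_amendment)) is O(renew_amendment ⊃ hold_funds), and O(renew_amendment) is already established, so O(hold_funds).
Premise 8 is O(¬review_summons ⊃ ¬hold_funds); contrapositively O(hold_funds ⊃ review_summons). Since O(hold_funds) holds, K gives O(review_summons).
Applying K to premise 1 (O(review_summons ⊃ open_valve)) and O(review_summons) yields O(open_valve).
Premise 5, O(¬issue_refund ⊃ ¬open_valve), contraposes to O(open_valve ⊃ issue_refund); with O(open_valve) we get O(issue_refund).
Premises 3, 4, 9 do not contribute to this derivation.
So O(issue_refund) holds, i.e. F(¬issue_refund). The claim follows.

Yes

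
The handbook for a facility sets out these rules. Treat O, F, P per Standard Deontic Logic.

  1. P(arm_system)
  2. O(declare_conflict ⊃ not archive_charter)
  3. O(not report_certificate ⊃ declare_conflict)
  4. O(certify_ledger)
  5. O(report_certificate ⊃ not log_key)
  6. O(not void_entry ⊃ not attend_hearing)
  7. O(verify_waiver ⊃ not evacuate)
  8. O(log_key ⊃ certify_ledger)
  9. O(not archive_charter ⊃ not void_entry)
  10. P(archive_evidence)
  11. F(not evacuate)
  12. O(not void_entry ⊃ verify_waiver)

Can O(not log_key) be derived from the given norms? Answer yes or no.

Yes

F(not evacuate) at premise 11 means O(evacuate).
The contrapositive of premise 7 (O(verify_waiver ⊃ not evacuate)) is O(evacuate ⊃ not verify_waiver), and O(evacuate) is already established, so O(not verify_waiver).
Premise 12, O(not void_entry ⊃ verify_waiver), contraposes to O(not verify_waiver ⊃ void_entry); with O(not verify_waiver) we get O(void_entry).
Premise 9 is O(not archive_charter ⊃ not void_entry); contrapositively O(void_entry ⊃ archive_charter). Since O(void_entry) holds, K gives O(archive_charter).
The contrapositive of premise 2 (O(declare_conflict ⊃ not archive_charter)) is O(archive_charter ⊃ not declare_conflict), and O(archive_charter) is already established, so O(not declare_conflict).
The contrapositive of premise 3 (O(not report_certificate ⊃ declare_conflict)) is O(not declare_conflict ⊃ report_certificate), and O(not declare_conflict) is already established, so O(report_certificate).
Applying K to premise 5 (O(report_certificate ⊃ not log_key)) and O(report_certificate) yields O(not log_key).
Premises 1, 4, 6, 8, 10 do not contribute to this derivation.
So O(not log_key) follows.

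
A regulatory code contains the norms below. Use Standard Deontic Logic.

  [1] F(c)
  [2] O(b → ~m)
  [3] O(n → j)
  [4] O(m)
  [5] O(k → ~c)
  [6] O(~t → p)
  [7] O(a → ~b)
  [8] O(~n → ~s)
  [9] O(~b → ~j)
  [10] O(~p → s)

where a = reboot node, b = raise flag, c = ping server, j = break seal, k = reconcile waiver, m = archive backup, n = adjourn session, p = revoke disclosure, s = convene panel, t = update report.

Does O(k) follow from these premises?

Premise 5 is O(k → ~c); even if O(~c) held, inferring O(k) would be affirming the consequent — invalid.
No other premise forces O(k). An ideal world satisfying every premise can still have k false, so O(k) is not derivable.

No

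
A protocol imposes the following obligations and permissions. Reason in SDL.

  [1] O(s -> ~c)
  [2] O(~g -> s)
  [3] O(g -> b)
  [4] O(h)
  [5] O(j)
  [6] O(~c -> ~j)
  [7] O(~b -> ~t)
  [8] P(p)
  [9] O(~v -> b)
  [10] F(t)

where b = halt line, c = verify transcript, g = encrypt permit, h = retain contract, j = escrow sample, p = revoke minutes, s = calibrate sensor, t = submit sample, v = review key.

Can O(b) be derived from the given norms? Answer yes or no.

Premise 5 gives O(j).
The contrapositive of premise 6 (O(~c -> ~j)) is O(j -> c), and O(j) is already established, so O(c).
Premise 1 is O(s -> ~c); contrapositively O(c -> ~s). Since O(c) holds, K gives O(~s).
Premise 2, O(~g -> s), contraposes to O(~s -> g); with O(~s) we get O(g).
Applying K to premise 3 (O(g -> b)) and O(g) yields O(b).
Premises 4, 7, 8, 9, 10 do not contribute to this derivation.
So O(b) follows.

Yes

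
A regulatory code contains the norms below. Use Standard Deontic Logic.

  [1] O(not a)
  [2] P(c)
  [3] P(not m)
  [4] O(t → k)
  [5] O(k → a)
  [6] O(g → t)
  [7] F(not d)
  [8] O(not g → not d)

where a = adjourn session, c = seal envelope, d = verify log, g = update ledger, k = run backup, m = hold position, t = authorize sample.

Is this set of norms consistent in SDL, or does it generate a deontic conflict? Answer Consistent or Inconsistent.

Premise 1 gives O(not a).
Premise 5, O(k → a), contraposes to O(not a → not k); with O(not a) we get O(not k).
Premise 4, O(t → k), contraposes to O(not k → not t); with O(not k) we get O(not t).
Premise 6, O(g → t), contraposes to O(not t → not g); with O(not t) we get O(not g).
With premise 8, O(not g → not d), the K-axiom yields O(not d).
However, F(not d) at premise 7 amounts to O(d).
We now have both O(not d) and O(d) — d is simultaneously obligatory and forbidden, violating the D-axiom.

Inconsistent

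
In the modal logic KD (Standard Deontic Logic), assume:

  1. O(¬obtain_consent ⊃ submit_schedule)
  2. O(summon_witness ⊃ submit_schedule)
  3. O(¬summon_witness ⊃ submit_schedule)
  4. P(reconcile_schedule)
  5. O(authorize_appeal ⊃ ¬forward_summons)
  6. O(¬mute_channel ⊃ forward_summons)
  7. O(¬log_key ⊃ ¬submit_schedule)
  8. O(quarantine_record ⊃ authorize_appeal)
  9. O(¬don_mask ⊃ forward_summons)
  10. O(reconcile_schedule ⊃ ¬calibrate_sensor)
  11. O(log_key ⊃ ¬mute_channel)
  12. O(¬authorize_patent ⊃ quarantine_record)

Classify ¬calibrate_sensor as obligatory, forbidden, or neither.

Neither

Premise 10 is O(reconcile_schedule ⊃ ¬calibrate_sensor), but O(reconcile_schedule) is not derivable from the premises (the permission P(reconcile_schedule) asserts only ¬O(¬reconcile_schedule), not O(reconcile_schedule)), so it does not yield O(¬calibrate_sensor).
No premise or chain of K-axiom applications forces O(¬calibrate_sensor), and none forces O(calibrate_sensor). So ¬calibrate_sensor is neither obligatory nor forbidden under these norms.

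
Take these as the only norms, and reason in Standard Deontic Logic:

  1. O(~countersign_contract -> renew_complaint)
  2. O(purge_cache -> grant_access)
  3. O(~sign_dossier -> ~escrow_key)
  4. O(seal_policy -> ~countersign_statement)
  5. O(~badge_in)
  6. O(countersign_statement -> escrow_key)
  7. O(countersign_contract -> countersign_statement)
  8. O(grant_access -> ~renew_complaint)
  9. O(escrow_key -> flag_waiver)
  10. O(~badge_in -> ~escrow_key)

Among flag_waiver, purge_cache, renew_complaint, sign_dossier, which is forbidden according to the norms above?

From premise 5 we have O(~badge_in).
With premise 10, O(~badge_in -> ~escrow_key), the K-axiom yields O(~escrow_key).
Premise 6, O(countersign_statement -> escrow_key), contraposes to O(~escrow_key -> ~countersign_statement); with O(~escrow_key) we get O(~countersign_statement).
The contrapositive of premise 7 (O(countersign_contract -> countersign_statement)) is O(~countersign_statement -> ~countersign_contract), and O(~countersign_statement) is already established, so O(~countersign_contract).
From O(~countersign_contract) and premise 1, O(~countersign_contract -> renew_complaint), we obtain O(renew_complaint).
Premise 8, O(grant_access -> ~renew_complaint), contraposes to O(renew_complaint -> ~grant_access); with O(renew_complaint) we get O(~grant_access).
The contrapositive of premise 2 (O(purge_cache -> grant_access)) is O(~grant_access -> ~purge_cache), and O(~grant_access) is already established, so O(~purge_cache).
So O(~purge_cache) holds, i.e. purge_cache is forbidden. None of the other listed options is forbidden under the premises.

purge_cache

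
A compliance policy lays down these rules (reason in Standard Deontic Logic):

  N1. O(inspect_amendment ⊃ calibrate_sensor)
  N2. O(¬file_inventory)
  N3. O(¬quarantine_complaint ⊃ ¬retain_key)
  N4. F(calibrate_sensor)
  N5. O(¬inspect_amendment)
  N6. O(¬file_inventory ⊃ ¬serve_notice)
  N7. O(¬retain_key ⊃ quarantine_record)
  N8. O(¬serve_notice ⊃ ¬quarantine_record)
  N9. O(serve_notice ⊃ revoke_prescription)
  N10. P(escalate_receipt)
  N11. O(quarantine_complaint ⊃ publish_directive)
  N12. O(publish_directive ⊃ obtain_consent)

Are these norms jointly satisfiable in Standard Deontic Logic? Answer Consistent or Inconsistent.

Consistent

Premise 1 is O(inspect_amendment ⊃ calibrate_sensor), but O(inspect_amendment) is not derivable from the premises, so it does not yield O(calibrate_sensor).
So O(calibrate_sensor) is not derivable, and the apparent clash with O(¬calibrate_sensor) does not arise.
A world satisfying every obligation exists (e.g. calibrate_sensor=false, escalate_receipt=false, file_inventory=false, inspect_amendment=false, obtain_consent=true, publish_directive=true, quarantine_complaint=true, quarantine_record=false, retain_key=true, revoke_prescription=false, serve_notice=false); no atom is both obligatory and forbidden, so the set is consistent.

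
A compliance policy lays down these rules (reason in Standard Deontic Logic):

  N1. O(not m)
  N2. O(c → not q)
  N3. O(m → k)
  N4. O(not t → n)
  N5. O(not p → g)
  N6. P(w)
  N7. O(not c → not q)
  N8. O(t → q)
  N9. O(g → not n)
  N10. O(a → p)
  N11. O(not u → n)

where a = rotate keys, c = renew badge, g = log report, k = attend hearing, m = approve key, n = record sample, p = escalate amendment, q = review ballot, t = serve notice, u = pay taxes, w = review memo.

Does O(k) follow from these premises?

No

Premise 3 is O(m → k), but O(m) is not derivable from the premises, so it does not yield O(k).
No other premise forces O(k). An ideal world satisfying every premise can still have k false, so O(k) is not derivable.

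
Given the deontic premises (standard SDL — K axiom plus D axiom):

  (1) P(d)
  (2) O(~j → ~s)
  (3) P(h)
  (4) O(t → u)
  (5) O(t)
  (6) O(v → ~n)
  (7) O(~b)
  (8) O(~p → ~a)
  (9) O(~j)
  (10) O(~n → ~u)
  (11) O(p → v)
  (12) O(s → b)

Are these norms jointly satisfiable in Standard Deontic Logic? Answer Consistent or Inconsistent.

Consistent

Premise 12 is O(s → b), but O(s) is not derivable from the premises, so it does not yield O(b).
So O(b) is not derivable, and the apparent clash with O(~b) does not arise.
A world satisfying every obligation exists (e.g. a=false, b=false, d=false, h=false, j=false, n=true, p=false, s=false, t=true, u=true, v=false); no atom is both obligatory and forbidden, so the set is consistent.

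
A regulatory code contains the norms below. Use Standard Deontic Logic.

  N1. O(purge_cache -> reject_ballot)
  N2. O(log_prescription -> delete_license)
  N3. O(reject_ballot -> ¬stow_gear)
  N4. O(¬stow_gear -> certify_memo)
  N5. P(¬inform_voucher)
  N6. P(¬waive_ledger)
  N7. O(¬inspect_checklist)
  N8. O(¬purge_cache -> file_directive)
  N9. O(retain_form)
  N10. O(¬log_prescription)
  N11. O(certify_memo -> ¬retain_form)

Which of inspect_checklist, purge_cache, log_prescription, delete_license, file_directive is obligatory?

Premise 9 gives O(retain_form).
Premise 11 is O(certify_memo -> ¬retain_form); contrapositively O(retain_form -> ¬certify_memo). Since O(retain_form) holds, K gives O(¬certify_memo).
Premise 4 is O(¬stow_gear -> certify_memo); contrapositively O(¬certify_memo -> stow_gear). Since O(¬certify_memo) holds, K gives O(stow_gear).
The contrapositive of premise 3 (O(reject_ballot -> ¬stow_gear)) is O(stow_gear -> ¬reject_ballot), and O(stow_gear) is already established, so O(¬reject_ballot).
Premise 1, O(purge_cache -> reject_ballot), contraposes to O(¬reject_ballot -> ¬purge_cache); with O(¬reject_ballot) we get O(¬purge_cache).
With premise 8, O(¬purge_cache -> file_directive), the K-axiom yields O(file_directive).
So O(file_directive) holds — file_directive is obligatory. None of the other listed options is made obligatory by any chain of premises.

file_directive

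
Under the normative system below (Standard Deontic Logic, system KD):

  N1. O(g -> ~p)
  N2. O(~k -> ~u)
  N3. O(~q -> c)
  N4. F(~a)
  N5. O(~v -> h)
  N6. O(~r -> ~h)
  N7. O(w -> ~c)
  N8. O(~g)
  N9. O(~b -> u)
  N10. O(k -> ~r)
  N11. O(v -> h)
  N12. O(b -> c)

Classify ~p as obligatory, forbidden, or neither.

Neither

Premise 1 is O(g -> ~p), but O(g) is not derivable from the premises, so it does not yield O(~p).
No premise or chain of K-axiom applications forces O(~p), and none forces O(p). So ~p is neither obligatory nor forbidden under these norms.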